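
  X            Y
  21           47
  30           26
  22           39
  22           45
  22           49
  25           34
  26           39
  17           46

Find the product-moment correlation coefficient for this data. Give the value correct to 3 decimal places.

-0.840

n = 8, ΣX = 185, ΣY = 325, ΣX² = 4383, ΣY² = 13625, ΣXY = 7339
nΣXY − ΣXΣY = 58712 − 60125 = -1413
nΣX² − (ΣX)² = 35064 − 34225 = 839; nΣY² − (ΣY)² = 109000 − 105625 = 3375
r = -1413 / √(839 × 3375) = -1413 / 1682.7433 ≈ -0.840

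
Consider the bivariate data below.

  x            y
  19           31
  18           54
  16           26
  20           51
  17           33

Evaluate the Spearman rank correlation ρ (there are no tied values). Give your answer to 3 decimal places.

0.500

Rank x: 4, 3, 1, 5, 2
Rank y: 2, 5, 1, 4, 3
d = rank(x) − rank(y): 2, -2, 0, 1, -1; Σd² = 10
ρ = 1 − 6Σd² / [n(n²−1)] = 1 − 6×10 / (5×24) = 1 − 60/120 ≈ 0.500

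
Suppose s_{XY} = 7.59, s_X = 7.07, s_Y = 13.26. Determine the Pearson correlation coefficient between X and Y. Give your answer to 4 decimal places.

r = Cov(X,Y) / (s_X · s_Y) = 7.59 / (7.07 × 13.26)
  = 7.59 / 93.7482 ≈ 0.0810

0.0810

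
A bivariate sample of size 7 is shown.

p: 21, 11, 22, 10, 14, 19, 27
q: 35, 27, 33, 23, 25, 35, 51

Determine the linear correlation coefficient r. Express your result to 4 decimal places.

0.9144

n = 7, Σp = 124, Σq = 229, Σp² = 2432, Σq² = 8023, Σpq = 4380
nΣpq − ΣpΣq = 30660 − 28396 = 2264
nΣp² − (Σp)² = 17024 − 15376 = 1648; nΣq² − (Σq)² = 56161 − 52441 = 3720
r = 2264 / √(1648 × 3720) = 2264 / 2475.9968 ≈ 0.9144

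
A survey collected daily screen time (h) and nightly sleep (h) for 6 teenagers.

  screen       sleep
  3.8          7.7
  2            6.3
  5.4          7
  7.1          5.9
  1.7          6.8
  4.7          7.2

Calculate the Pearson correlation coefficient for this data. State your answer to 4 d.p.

-0.2141

n = 6, Σx = 24.7, Σy = 40.9, Σx² = 122.99, Σy² = 280.87, Σxy = 166.95
nΣxy − ΣxΣy = 1001.7 − 1010.23 = -8.53
nΣx² − (Σx)² = 737.94 − 610.09 = 127.85; nΣy² − (Σy)² = 1685.22 − 1672.81 = 12.41
r = -8.53 / √(127.85 × 12.41) = -8.53 / 39.8324 ≈ -0.2141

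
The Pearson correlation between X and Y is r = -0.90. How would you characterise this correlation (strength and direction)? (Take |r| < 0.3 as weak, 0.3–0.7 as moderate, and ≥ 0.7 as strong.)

strong negative

r = -0.90 < 0 so the relationship is negative.
|r| = 0.90, which falls in the strong range.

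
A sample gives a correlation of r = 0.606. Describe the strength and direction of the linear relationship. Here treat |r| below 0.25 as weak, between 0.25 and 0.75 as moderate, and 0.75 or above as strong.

moderate positive

r = 0.606 > 0 so the relationship is positive.
|r| = 0.606, which falls in the moderate range.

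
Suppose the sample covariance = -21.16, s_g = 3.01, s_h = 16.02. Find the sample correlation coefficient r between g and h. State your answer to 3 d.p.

-0.439

r = Cov(g,h) / (s_g · s_h) = -21.16 / (3.01 × 16.02)
  = -21.16 / 48.2202 ≈ -0.439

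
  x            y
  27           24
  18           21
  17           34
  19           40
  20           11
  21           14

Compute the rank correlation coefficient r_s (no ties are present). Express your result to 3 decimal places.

Rank x: 6, 2, 1, 3, 4, 5
Rank y: 4, 3, 5, 6, 1, 2
d = rank(x) − rank(y): 2, -1, -4, -3, 3, 3; Σd² = 48
ρ = 1 − 6Σd² / [n(n²−1)] = 1 − 6×48 / (6×35) = 1 − 288/210 ≈ -0.371

-0.371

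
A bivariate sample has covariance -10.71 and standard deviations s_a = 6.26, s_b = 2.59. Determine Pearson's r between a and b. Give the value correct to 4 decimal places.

r = Cov(a,b) / (s_a · s_b) = -10.71 / (6.26 × 2.59)
  = -10.71 / 16.2134 ≈ -0.6606

-0.6606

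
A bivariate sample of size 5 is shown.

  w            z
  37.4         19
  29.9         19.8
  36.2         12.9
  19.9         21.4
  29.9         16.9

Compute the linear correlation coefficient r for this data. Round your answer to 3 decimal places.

-0.643

n = 5, Σw = 153.3, Σz = 90, Σw² = 4893.23, Σz² = 1663.02, Σwz = 2700.77
nΣwz − ΣwΣz = 13503.85 − 13797 = -293.15
nΣw² − (Σw)² = 24466.15 − 23500.89 = 965.26; nΣz² − (Σz)² = 8315.1 − 8100 = 215.1
r = -293.15 / √(965.26 × 215.1) = -293.15 / 455.6615 ≈ -0.643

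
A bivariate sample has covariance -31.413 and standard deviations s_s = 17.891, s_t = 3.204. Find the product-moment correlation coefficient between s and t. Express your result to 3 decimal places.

r = Cov(s,t) / (s_s · s_t) = -31.413 / (17.891 × 3.204)
  = -31.413 / 57.3228 ≈ -0.548

-0.548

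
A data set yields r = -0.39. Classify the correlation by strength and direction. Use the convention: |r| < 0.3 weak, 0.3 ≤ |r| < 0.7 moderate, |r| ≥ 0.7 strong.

r = -0.39 < 0 so the relationship is negative.
|r| = 0.39, which falls in the moderate range.

moderate negative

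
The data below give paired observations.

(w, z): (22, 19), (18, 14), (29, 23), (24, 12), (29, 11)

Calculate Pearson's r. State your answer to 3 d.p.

n = 5, Σw = 122, Σz = 79, Σw² = 3066, Σz² = 1351, Σwz = 1944
nΣwz − ΣwΣz = 9720 − 9638 = 82
nΣw² − (Σw)² = 15330 − 14884 = 446; nΣz² − (Σz)² = 6755 − 6241 = 514
r = 82 / √(446 × 514) = 82 / 478.7943 ≈ 0.171

0.171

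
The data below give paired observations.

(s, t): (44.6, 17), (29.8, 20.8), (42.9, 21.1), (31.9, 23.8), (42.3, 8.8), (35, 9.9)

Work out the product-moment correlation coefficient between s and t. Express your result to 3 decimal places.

-0.338

n = 6, Σs = 226.5, Σt = 101.4, Σs² = 8749.51, Σt² = 1908.74, Σst = 3761.19
nΣst − ΣsΣt = 22567.14 − 22967.1 = -399.96
nΣs² − (Σs)² = 52497.06 − 51302.25 = 1194.81; nΣt² − (Σt)² = 11452.44 − 10281.96 = 1170.48
r = -399.96 / √(1194.81 × 1170.48) = -399.96 / 1182.5824 ≈ -0.338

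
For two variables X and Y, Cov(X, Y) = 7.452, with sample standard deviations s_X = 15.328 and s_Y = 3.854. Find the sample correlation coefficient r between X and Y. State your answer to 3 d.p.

0.126

r = Cov(X,Y) / (s_X · s_Y) = 7.452 / (15.328 × 3.854)
  = 7.452 / 59.0741 ≈ 0.126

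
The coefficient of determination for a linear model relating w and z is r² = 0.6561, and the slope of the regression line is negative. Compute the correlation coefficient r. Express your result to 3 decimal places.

|r| = √0.6561 = 0.810
The association is negative, so r = −0.810.

-0.810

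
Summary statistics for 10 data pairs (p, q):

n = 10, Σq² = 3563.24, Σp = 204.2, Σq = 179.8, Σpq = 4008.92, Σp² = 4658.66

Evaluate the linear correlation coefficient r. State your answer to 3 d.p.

r = (nΣpq − ΣpΣq) / √[(nΣp² − (Σp)²)(nΣq² − (Σq)²)]
Numerator: 10×4008.92 − 204.2×179.8 = 3374.04
Denominator: √[(46586.6 − 41697.64)(35632.4 − 32328.04)] = √[4888.96 × 3304.36] = 4019.3139
r = 3374.04 / 4019.3139 ≈ 0.839

0.839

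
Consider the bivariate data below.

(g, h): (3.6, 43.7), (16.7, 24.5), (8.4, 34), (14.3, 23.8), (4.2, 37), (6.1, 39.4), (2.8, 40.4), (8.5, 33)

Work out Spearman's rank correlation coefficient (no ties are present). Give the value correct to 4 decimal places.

-0.9286

Rank g: 2, 8, 5, 7, 3, 4, 1, 6
Rank h: 8, 2, 4, 1, 5, 6, 7, 3
d = rank(g) − rank(h): -6, 6, 1, 6, -2, -2, -6, 3; Σd² = 162
ρ = 1 − 6Σd² / [n(n²−1)] = 1 − 6×162 / (8×63) = 1 − 972/504 ≈ -0.9286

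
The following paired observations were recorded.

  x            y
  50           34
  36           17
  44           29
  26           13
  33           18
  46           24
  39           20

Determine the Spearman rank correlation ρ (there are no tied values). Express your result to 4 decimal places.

Rank x: 7, 3, 5, 1, 2, 6, 4
Rank y: 7, 2, 6, 1, 3, 5, 4
d = rank(x) − rank(y): 0, 1, -1, 0, -1, 1, 0; Σd² = 4
ρ = 1 − 6Σd² / [n(n²−1)] = 1 − 6×4 / (7×48) = 1 − 24/336 ≈ 0.9286

0.9286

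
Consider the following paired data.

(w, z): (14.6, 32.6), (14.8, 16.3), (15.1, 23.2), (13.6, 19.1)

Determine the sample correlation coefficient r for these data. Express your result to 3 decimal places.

n = 4, Σw = 58.1, Σz = 91.2, Σw² = 845.17, Σz² = 2231.5, Σwz = 1327.28
nΣwz − ΣwΣz = 5309.12 − 5298.72 = 10.4
nΣw² − (Σw)² = 3380.68 − 3375.61 = 5.07; nΣz² − (Σz)² = 8926 − 8317.44 = 608.56
r = 10.4 / √(5.07 × 608.56) = 10.4 / 55.5464 ≈ 0.187

0.187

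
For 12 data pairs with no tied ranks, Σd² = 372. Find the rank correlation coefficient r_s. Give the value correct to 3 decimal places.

ρ = 1 − 6Σd² / [n(n²−1)] = 1 − 6×372 / (12×143)
  = 1 − 2232/1716 = 1 − 1.3007 ≈ -0.301

-0.301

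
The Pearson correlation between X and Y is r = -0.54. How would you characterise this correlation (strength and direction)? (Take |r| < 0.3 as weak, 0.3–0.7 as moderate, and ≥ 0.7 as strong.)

r = -0.54 < 0 so the relationship is negative.
|r| = 0.54, which falls in the moderate range.

moderate negative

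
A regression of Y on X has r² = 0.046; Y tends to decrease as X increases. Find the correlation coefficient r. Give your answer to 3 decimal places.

|r| = √0.046 = 0.214
The association is negative, so r = −0.214.

-0.214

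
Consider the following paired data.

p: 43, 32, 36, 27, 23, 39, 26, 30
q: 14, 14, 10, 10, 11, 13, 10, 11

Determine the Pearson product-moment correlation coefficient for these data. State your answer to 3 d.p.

n = 8, Σp = 256, Σq = 93, Σp² = 8524, Σq² = 1103, Σpq = 3030
nΣpq − ΣpΣq = 24240 − 23808 = 432
nΣp² − (Σp)² = 68192 − 65536 = 2656; nΣq² − (Σq)² = 8824 − 8649 = 175
r = 432 / √(2656 × 175) = 432 / 681.7624 ≈ 0.634

0.634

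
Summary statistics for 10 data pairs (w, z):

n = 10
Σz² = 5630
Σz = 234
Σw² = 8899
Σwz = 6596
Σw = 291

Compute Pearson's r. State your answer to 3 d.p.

-0.827

r = (nΣwz − ΣwΣz) / √[(nΣw² − (Σw)²)(nΣz² − (Σz)²)]
Numerator: 10×6596 − 291×234 = -2134
Denominator: √[(88990 − 84681)(56300 − 54756)] = √[4309 × 1544] = 2579.3596
r = -2134 / 2579.3596 ≈ -0.827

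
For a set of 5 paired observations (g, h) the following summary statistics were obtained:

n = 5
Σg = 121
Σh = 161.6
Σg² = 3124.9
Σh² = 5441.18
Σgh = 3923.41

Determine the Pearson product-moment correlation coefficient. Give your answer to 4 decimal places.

0.0612

r = (nΣgh − ΣgΣh) / √[(nΣg² − (Σg)²)(nΣh² − (Σh)²)]
Numerator: 5×3923.41 − 121×161.6 = 63.45
Denominator: √[(15624.5 − 14641)(27205.9 − 26114.56)] = √[983.5 × 1091.34] = 1036.0178
r = 63.45 / 1036.0178 ≈ 0.0612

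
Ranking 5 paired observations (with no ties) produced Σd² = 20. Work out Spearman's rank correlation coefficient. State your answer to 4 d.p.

0.0000

ρ = 1 − 6Σd² / [n(n²−1)] = 1 − 6×20 / (5×24)
  = 1 − 120/120 = 1 − 1.00000 ≈ 0.0000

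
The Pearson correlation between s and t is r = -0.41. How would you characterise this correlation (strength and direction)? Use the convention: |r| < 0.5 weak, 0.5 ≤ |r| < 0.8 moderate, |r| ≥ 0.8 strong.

weak negative

r = -0.41 < 0 so the relationship is negative.
|r| = 0.41, which falls in the weak range.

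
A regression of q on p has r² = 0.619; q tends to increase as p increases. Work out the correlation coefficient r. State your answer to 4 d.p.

|r| = √0.619 = 0.7868
The association is positive, so r = 0.7868.

0.7868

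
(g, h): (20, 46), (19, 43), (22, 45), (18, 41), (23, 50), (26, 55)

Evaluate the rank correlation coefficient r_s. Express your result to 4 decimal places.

Rank g: 3, 2, 4, 1, 5, 6
Rank h: 4, 2, 3, 1, 5, 6
d = rank(g) − rank(h): -1, 0, 1, 0, 0, 0; Σd² = 2
ρ = 1 − 6Σd² / [n(n²−1)] = 1 − 6×2 / (6×35) = 1 − 12/210 ≈ 0.9429

0.9429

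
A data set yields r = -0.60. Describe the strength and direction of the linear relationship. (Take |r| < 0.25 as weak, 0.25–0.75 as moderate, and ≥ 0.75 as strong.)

r = -0.60 < 0 so the relationship is negative.
|r| = 0.60, which falls in the moderate range.

moderate negative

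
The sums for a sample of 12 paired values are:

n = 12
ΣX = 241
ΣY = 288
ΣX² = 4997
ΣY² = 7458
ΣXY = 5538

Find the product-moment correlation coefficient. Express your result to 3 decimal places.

r = (nΣXY − ΣXΣY) / √[(nΣX² − (ΣX)²)(nΣY² − (ΣY)²)]
Numerator: 12×5538 − 241×288 = -2952
Denominator: √[(59964 − 58081)(89496 − 82944)] = √[1883 × 6552] = 3512.4658
r = -2952 / 3512.4658 ≈ -0.840

-0.840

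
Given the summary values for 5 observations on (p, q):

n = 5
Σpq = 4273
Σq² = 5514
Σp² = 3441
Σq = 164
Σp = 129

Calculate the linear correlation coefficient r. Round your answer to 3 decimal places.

0.339

r = (nΣpq − ΣpΣq) / √[(nΣp² − (Σp)²)(nΣq² − (Σq)²)]
Numerator: 5×4273 − 129×164 = 209
Denominator: √[(17205 − 16641)(27570 − 26896)] = √[564 × 674] = 616.5517
r = 209 / 616.5517 ≈ 0.339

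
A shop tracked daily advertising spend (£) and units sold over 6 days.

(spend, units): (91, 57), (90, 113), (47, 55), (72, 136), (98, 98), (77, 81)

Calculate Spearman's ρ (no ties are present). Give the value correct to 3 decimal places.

Rank spend: 5, 4, 1, 2, 6, 3
Rank units: 2, 5, 1, 6, 4, 3
d = rank(spend) − rank(units): 3, -1, 0, -4, 2, 0; Σd² = 30
ρ = 1 − 6Σd² / [n(n²−1)] = 1 − 6×30 / (6×35) = 1 − 180/210 ≈ 0.143

0.143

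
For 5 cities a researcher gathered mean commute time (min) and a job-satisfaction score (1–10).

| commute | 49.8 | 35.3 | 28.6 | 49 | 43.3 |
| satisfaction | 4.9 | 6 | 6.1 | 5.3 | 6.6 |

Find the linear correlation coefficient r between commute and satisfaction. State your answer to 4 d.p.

n = 5, Σx = 206, Σy = 28.9, Σx² = 8819.98, Σy² = 168.87, Σxy = 1175.76
nΣxy − ΣxΣy = 5878.8 − 5953.4 = -74.6
nΣx² − (Σx)² = 44099.9 − 42436 = 1663.9; nΣy² − (Σy)² = 844.35 − 835.21 = 9.14
r = -74.6 / √(1663.9 × 9.14) = -74.6 / 123.3209 ≈ -0.6049

-0.6049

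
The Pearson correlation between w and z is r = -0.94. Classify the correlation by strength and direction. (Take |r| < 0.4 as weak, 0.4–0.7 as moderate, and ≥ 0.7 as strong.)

strong negative

r = -0.94 < 0 so the relationship is negative.
|r| = 0.94, which falls in the strong range.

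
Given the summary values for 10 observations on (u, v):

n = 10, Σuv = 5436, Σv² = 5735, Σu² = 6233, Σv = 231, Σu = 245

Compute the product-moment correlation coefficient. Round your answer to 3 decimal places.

r = (nΣuv − ΣuΣv) / √[(nΣu² − (Σu)²)(nΣv² − (Σv)²)]
Numerator: 10×5436 − 245×231 = -2235
Denominator: √[(62330 − 60025)(57350 − 53361)] = √[2305 × 3989] = 3032.2673
r = -2235 / 3032.2673 ≈ -0.737

-0.737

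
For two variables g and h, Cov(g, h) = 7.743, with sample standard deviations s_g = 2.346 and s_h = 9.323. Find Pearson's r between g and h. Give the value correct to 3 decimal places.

0.354

r = Cov(g,h) / (s_g · s_h) = 7.743 / (2.346 × 9.323)
  = 7.743 / 21.8718 ≈ 0.354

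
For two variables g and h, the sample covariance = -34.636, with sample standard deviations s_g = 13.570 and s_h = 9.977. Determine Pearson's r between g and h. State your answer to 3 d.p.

r = Cov(g,h) / (s_g · s_h) = -34.636 / (13.570 × 9.977)
  = -34.636 / 135.3879 ≈ -0.256

-0.256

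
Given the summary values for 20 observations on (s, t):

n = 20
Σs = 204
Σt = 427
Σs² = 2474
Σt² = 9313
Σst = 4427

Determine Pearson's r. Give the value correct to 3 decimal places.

0.258

r = (nΣst − ΣsΣt) / √[(nΣs² − (Σs)²)(nΣt² − (Σt)²)]
Numerator: 20×4427 − 204×427 = 1432
Denominator: √[(49480 − 41616)(186260 − 182329)] = √[7864 × 3931] = 5559.9806
r = 1432 / 5559.9806 ≈ 0.258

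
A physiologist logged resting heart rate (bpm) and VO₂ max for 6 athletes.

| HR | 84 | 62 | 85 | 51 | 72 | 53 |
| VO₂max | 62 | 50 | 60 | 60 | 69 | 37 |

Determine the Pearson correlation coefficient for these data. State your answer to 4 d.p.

n = 6, Σx = 407, Σy = 338, Σx² = 28719, Σy² = 19674, Σxy = 23397
nΣxy − ΣxΣy = 140382 − 137566 = 2816
nΣx² − (Σx)² = 172314 − 165649 = 6665; nΣy² − (Σy)² = 118044 − 114244 = 3800
r = 2816 / √(6665 × 3800) = 2816 / 5032.5938 ≈ 0.5596

0.5596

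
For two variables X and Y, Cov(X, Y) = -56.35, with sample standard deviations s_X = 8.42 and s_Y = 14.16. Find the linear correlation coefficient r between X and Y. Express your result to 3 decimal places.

-0.473

r = Cov(X,Y) / (s_X · s_Y) = -56.35 / (8.42 × 14.16)
  = -56.35 / 119.2272 ≈ -0.473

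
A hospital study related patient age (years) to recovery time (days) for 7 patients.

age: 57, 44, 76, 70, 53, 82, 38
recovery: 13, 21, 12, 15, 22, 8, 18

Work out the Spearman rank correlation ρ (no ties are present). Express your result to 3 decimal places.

Rank age: 4, 2, 6, 5, 3, 7, 1
Rank recovery: 3, 6, 2, 4, 7, 1, 5
d = rank(age) − rank(recovery): 1, -4, 4, 1, -4, 6, -4; Σd² = 102
ρ = 1 − 6Σd² / [n(n²−1)] = 1 − 6×102 / (7×48) = 1 − 612/336 ≈ -0.821

-0.821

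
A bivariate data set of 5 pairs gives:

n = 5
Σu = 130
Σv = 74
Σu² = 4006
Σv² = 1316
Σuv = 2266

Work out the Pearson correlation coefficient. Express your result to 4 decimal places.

r = (nΣuv − ΣuΣv) / √[(nΣu² − (Σu)²)(nΣv² − (Σv)²)]
Numerator: 5×2266 − 130×74 = 1710
Denominator: √[(20030 − 16900)(6580 − 5476)] = √[3130 × 1104] = 1858.9029
r = 1710 / 1858.9029 ≈ 0.9199

0.9199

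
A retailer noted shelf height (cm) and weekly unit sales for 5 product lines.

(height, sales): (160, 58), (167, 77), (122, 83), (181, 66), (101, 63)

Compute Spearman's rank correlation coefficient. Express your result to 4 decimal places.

Rank height: 3, 4, 2, 5, 1
Rank sales: 1, 4, 5, 3, 2
d = rank(height) − rank(sales): 2, 0, -3, 2, -1; Σd² = 18
ρ = 1 − 6Σd² / [n(n²−1)] = 1 − 6×18 / (5×24) = 1 − 108/120 ≈ 0.1000

0.1000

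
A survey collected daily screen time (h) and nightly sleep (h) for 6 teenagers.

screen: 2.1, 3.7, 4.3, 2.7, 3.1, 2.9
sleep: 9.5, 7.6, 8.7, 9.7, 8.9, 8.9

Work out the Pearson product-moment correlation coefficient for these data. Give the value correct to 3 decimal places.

n = 6, Σx = 18.8, Σy = 53.3, Σx² = 61.9, Σy² = 476.21, Σxy = 165.07
nΣxy − ΣxΣy = 990.42 − 1002.04 = -11.62
nΣx² − (Σx)² = 371.4 − 353.44 = 17.96; nΣy² − (Σy)² = 2857.26 − 2840.89 = 16.37
r = -11.62 / √(17.96 × 16.37) = -11.62 / 17.1466 ≈ -0.678

-0.678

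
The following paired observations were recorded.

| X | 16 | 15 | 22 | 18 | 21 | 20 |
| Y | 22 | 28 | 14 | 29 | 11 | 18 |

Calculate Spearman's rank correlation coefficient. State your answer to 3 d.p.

Rank X: 2, 1, 6, 3, 5, 4
Rank Y: 4, 5, 2, 6, 1, 3
d = rank(X) − rank(Y): -2, -4, 4, -3, 4, 1; Σd² = 62
ρ = 1 − 6Σd² / [n(n²−1)] = 1 − 6×62 / (6×35) = 1 − 372/210 ≈ -0.771

-0.771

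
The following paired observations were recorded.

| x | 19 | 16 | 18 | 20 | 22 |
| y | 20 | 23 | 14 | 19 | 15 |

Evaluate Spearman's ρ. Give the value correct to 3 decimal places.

-0.400

Rank x: 3, 1, 2, 4, 5
Rank y: 4, 5, 1, 3, 2
d = rank(x) − rank(y): -1, -4, 1, 1, 3; Σd² = 28
ρ = 1 − 6Σd² / [n(n²−1)] = 1 − 6×28 / (5×24) = 1 − 168/120 ≈ -0.400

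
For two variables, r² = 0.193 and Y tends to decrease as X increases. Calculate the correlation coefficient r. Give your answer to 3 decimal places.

-0.439

|r| = √0.193 = 0.439
The association is negative, so r = −0.439.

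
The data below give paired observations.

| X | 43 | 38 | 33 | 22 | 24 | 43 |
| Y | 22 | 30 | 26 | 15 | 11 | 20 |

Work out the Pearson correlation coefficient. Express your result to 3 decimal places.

0.632

n = 6, ΣX = 203, ΣY = 124, ΣX² = 7291, ΣY² = 2806, ΣXY = 4398
nΣXY − ΣXΣY = 26388 − 25172 = 1216
nΣX² − (ΣX)² = 43746 − 41209 = 2537; nΣY² − (ΣY)² = 16836 − 15376 = 1460
r = 1216 / √(2537 × 1460) = 1216 / 1924.5831 ≈ 0.632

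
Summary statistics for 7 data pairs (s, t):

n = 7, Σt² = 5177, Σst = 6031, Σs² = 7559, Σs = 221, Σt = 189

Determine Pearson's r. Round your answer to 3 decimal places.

r = (nΣst − ΣsΣt) / √[(nΣs² − (Σs)²)(nΣt² − (Σt)²)]
Numerator: 7×6031 − 221×189 = 448
Denominator: √[(52913 − 48841)(36239 − 35721)] = √[4072 × 518] = 1452.3416
r = 448 / 1452.3416 ≈ 0.308

0.308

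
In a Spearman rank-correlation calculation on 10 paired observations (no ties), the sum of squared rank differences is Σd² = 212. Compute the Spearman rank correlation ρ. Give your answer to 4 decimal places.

ρ = 1 − 6Σd² / [n(n²−1)] = 1 − 6×212 / (10×99)
  = 1 − 1272/990 = 1 − 1.28485 ≈ -0.2848

-0.2848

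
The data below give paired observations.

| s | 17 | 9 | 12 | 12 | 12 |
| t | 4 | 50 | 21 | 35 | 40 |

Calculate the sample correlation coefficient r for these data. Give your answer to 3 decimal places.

-0.921

n = 5, Σs = 62, Σt = 150, Σs² = 802, Σt² = 5782, Σst = 1670
nΣst − ΣsΣt = 8350 − 9300 = -950
nΣs² − (Σs)² = 4010 − 3844 = 166; nΣt² − (Σt)² = 28910 − 22500 = 6410
r = -950 / √(166 × 6410) = -950 / 1031.5328 ≈ -0.921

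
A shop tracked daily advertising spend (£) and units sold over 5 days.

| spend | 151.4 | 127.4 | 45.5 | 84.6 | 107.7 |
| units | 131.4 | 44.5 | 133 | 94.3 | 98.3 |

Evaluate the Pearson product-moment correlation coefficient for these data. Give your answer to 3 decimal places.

-0.279

n = 5, Σx = 516.6, Σy = 501.5, Σx² = 59979.42, Σy² = 55490.59, Σxy = 50179.45
nΣxy − ΣxΣy = 250897.25 − 259074.9 = -8177.65
nΣx² − (Σx)² = 299897.1 − 266875.56 = 33021.54; nΣy² − (Σy)² = 277452.95 − 251502.25 = 25950.7
r = -8177.65 / √(33021.54 × 25950.7) = -8177.65 / 29273.4022 ≈ -0.279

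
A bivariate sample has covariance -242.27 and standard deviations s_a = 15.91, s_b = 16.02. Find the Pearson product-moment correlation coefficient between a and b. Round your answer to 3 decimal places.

r = Cov(a,b) / (s_a · s_b) = -242.27 / (15.91 × 16.02)
  = -242.27 / 254.8782 ≈ -0.951

-0.951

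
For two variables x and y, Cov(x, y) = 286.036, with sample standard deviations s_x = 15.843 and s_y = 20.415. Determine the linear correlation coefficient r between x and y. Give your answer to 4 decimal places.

0.8844

r = Cov(x,y) / (s_x · s_y) = 286.036 / (15.843 × 20.415)
  = 286.036 / 323.4348 ≈ 0.8844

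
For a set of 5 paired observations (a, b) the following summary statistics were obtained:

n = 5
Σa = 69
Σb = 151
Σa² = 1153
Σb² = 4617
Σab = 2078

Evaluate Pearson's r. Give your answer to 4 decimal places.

-0.0543

r = (nΣab − ΣaΣb) / √[(nΣa² − (Σa)²)(nΣb² − (Σb)²)]
Numerator: 5×2078 − 69×151 = -29
Denominator: √[(5765 − 4761)(23085 − 22801)] = √[1004 × 284] = 533.9813
r = -29 / 533.9813 ≈ -0.0543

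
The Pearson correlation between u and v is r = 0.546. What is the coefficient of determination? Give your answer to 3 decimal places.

r² = (0.546)² = 0.298

0.298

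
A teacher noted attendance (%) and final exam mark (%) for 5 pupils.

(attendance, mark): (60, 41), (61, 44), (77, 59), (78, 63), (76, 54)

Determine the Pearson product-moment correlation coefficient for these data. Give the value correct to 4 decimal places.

0.9619

n = 5, Σx = 352, Σy = 261, Σx² = 25110, Σy² = 13983, Σxy = 18705
nΣxy − ΣxΣy = 93525 − 91872 = 1653
nΣx² − (Σx)² = 125550 − 123904 = 1646; nΣy² − (Σy)² = 69915 − 68121 = 1794
r = 1653 / √(1646 × 1794) = 1653 / 1718.4074 ≈ 0.9619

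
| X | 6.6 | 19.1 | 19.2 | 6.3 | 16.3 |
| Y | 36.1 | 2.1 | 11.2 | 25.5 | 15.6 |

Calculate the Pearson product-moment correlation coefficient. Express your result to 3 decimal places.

-0.913

n = 5, ΣX = 67.5, ΣY = 90.5, ΣX² = 1082.39, ΣY² = 2326.67, ΣXY = 908.34
nΣXY − ΣXΣY = 4541.7 − 6108.75 = -1567.05
nΣX² − (ΣX)² = 5411.95 − 4556.25 = 855.7; nΣY² − (ΣY)² = 11633.35 − 8190.25 = 3443.1
r = -1567.05 / √(855.7 × 3443.1) = -1567.05 / 1716.4675 ≈ -0.913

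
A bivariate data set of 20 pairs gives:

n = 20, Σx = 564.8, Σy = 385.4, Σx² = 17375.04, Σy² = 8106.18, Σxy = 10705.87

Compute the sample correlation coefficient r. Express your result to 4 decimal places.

r = (nΣxy − ΣxΣy) / √[(nΣx² − (Σx)²)(nΣy² − (Σy)²)]
Numerator: 20×10705.87 − 564.8×385.4 = -3556.52
Denominator: √[(347500.8 − 318999.04)(162123.6 − 148533.16)] = √[28501.76 × 13590.44] = 19681.2464
r = -3556.52 / 19681.2464 ≈ -0.1807

-0.1807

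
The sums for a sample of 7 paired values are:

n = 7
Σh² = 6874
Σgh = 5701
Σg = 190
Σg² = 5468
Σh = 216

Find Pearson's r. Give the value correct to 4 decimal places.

r = (nΣgh − ΣgΣh) / √[(nΣg² − (Σg)²)(nΣh² − (Σh)²)]
Numerator: 7×5701 − 190×216 = -1133
Denominator: √[(38276 − 36100)(48118 − 46656)] = √[2176 × 1462] = 1783.6233
r = -1133 / 1783.6233 ≈ -0.6352

-0.6352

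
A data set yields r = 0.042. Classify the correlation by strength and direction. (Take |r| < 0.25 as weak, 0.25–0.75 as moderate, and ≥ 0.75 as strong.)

weak positive

r = 0.042 > 0 so the relationship is positive.
|r| = 0.042, which falls in the weak range.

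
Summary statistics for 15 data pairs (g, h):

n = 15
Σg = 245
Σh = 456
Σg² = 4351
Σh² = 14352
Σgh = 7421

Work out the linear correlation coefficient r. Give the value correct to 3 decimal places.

r = (nΣgh − ΣgΣh) / √[(nΣg² − (Σg)²)(nΣh² − (Σh)²)]
Numerator: 15×7421 − 245×456 = -405
Denominator: √[(65265 − 60025)(215280 − 207936)] = √[5240 × 7344] = 6203.4313
r = -405 / 6203.4313 ≈ -0.065

-0.065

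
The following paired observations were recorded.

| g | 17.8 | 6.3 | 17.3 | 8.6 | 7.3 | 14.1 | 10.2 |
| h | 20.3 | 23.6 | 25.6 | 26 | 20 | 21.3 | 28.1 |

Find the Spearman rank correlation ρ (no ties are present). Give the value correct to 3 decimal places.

-0.036

Rank g: 7, 1, 6, 3, 2, 5, 4
Rank h: 2, 4, 5, 6, 1, 3, 7
d = rank(g) − rank(h): 5, -3, 1, -3, 1, 2, -3; Σd² = 58
ρ = 1 − 6Σd² / [n(n²−1)] = 1 − 6×58 / (7×48) = 1 − 348/336 ≈ -0.036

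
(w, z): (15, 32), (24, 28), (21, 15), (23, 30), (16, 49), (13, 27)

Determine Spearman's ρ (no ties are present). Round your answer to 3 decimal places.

Rank w: 2, 6, 4, 5, 3, 1
Rank z: 5, 3, 1, 4, 6, 2
d = rank(w) − rank(z): -3, 3, 3, 1, -3, -1; Σd² = 38
ρ = 1 − 6Σd² / [n(n²−1)] = 1 − 6×38 / (6×35) = 1 − 228/210 ≈ -0.086

-0.086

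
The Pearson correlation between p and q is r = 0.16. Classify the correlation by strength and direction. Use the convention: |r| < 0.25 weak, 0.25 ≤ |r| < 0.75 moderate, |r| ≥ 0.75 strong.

weak positive

r = 0.16 > 0 so the relationship is positive.
|r| = 0.16, which falls in the weak range.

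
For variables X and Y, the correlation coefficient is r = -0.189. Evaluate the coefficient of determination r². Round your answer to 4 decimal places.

0.0357

r² = (-0.189)² = 0.0357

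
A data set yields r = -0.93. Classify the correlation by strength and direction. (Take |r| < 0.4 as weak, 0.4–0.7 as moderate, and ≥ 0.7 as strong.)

strong negative

r = -0.93 < 0 so the relationship is negative.
|r| = 0.93, which falls in the strong range.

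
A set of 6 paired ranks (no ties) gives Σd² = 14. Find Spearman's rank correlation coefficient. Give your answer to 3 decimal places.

ρ = 1 − 6Σd² / [n(n²−1)] = 1 − 6×14 / (6×35)
  = 1 − 84/210 = 1 − 0.4000 ≈ 0.600

0.600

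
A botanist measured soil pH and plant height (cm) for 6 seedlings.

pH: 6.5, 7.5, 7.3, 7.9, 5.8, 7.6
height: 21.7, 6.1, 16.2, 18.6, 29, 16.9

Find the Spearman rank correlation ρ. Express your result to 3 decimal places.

-0.486

Rank pH: 2, 4, 3, 6, 1, 5
Rank height: 5, 1, 2, 4, 6, 3
d = rank(pH) − rank(height): -3, 3, 1, 2, -5, 2; Σd² = 52
ρ = 1 − 6Σd² / [n(n²−1)] = 1 − 6×52 / (6×35) = 1 − 312/210 ≈ -0.486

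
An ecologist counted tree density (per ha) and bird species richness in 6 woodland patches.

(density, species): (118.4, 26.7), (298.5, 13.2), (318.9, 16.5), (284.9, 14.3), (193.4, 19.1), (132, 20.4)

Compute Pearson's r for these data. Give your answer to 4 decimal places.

n = 6, Σx = 1346.1, Σy = 110.2, Σx² = 340813.59, Σy² = 2144.84, Σxy = 22824.14
nΣxy − ΣxΣy = 136944.84 − 148340.22 = -11395.38
nΣx² − (Σx)² = 2044881.54 − 1811985.21 = 232896.33; nΣy² − (Σy)² = 12869.04 − 12144.04 = 725
r = -11395.38 / √(232896.33 × 725) = -11395.38 / 12994.2233 ≈ -0.8770

-0.8770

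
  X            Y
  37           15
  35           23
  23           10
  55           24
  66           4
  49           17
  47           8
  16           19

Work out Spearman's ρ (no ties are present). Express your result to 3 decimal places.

Rank X: 4, 3, 2, 7, 8, 6, 5, 1
Rank Y: 4, 7, 3, 8, 1, 5, 2, 6
d = rank(X) − rank(Y): 0, -4, -1, -1, 7, 1, 3, -5; Σd² = 102
ρ = 1 − 6Σd² / [n(n²−1)] = 1 − 6×102 / (8×63) = 1 − 612/504 ≈ -0.214

-0.214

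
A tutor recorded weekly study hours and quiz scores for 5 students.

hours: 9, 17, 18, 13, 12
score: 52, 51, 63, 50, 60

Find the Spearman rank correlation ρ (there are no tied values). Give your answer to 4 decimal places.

Rank hours: 1, 4, 5, 3, 2
Rank score: 3, 2, 5, 1, 4
d = rank(hours) − rank(score): -2, 2, 0, 2, -2; Σd² = 16
ρ = 1 − 6Σd² / [n(n²−1)] = 1 − 6×16 / (5×24) = 1 − 96/120 ≈ 0.2000

0.2000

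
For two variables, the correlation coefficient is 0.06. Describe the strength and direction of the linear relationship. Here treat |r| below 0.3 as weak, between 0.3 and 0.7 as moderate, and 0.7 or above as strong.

r = 0.06 > 0 so the relationship is positive.
|r| = 0.06, which falls in the weak range.

weak positive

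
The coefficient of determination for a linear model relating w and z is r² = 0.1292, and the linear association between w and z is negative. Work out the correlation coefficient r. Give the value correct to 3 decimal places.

|r| = √0.1292 = 0.359
The association is negative, so r = −0.359.

-0.359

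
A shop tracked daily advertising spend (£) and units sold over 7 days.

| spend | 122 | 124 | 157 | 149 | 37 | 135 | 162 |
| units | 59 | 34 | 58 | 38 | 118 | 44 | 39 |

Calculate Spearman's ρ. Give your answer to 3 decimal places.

-0.464

Rank spend: 2, 3, 6, 5, 1, 4, 7
Rank units: 6, 1, 5, 2, 7, 4, 3
d = rank(spend) − rank(units): -4, 2, 1, 3, -6, 0, 4; Σd² = 82
ρ = 1 − 6Σd² / [n(n²−1)] = 1 − 6×82 / (7×48) = 1 − 492/336 ≈ -0.464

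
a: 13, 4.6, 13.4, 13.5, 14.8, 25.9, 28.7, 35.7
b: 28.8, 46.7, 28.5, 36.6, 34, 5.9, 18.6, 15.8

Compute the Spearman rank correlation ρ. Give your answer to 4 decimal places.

Rank a: 2, 1, 3, 4, 5, 6, 7, 8
Rank b: 5, 8, 4, 7, 6, 1, 3, 2
d = rank(a) − rank(b): -3, -7, -1, -3, -1, 5, 4, 6; Σd² = 146
ρ = 1 − 6Σd² / [n(n²−1)] = 1 − 6×146 / (8×63) = 1 − 876/504 ≈ -0.7381

-0.7381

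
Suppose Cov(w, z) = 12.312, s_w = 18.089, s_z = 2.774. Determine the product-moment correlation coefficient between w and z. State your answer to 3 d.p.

r = Cov(w,z) / (s_w · s_z) = 12.312 / (18.089 × 2.774)
  = 12.312 / 50.1789 ≈ 0.245

0.245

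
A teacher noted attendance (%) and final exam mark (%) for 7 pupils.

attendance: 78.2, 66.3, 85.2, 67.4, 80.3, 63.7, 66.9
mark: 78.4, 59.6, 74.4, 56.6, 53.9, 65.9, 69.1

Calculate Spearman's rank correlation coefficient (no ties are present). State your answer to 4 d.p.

0.1429

Rank attendance: 5, 2, 7, 4, 6, 1, 3
Rank mark: 7, 3, 6, 2, 1, 4, 5
d = rank(attendance) − rank(mark): -2, -1, 1, 2, 5, -3, -2; Σd² = 48
ρ = 1 − 6Σd² / [n(n²−1)] = 1 − 6×48 / (7×48) = 1 − 288/336 ≈ 0.1429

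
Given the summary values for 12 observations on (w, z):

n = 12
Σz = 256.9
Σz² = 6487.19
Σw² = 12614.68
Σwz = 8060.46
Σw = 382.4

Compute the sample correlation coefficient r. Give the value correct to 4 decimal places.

-0.1938

r = (nΣwz − ΣwΣz) / √[(nΣw² − (Σw)²)(nΣz² − (Σz)²)]
Numerator: 12×8060.46 − 382.4×256.9 = -1513.04
Denominator: √[(151376.16 − 146229.76)(77846.28 − 65997.61)] = √[5146.4 × 11848.67] = 7808.8408
r = -1513.04 / 7808.8408 ≈ -0.1938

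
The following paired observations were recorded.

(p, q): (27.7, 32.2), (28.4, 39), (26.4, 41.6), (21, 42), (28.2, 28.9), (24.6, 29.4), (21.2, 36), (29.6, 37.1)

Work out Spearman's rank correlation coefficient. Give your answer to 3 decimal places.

Rank p: 5, 7, 4, 1, 6, 3, 2, 8
Rank q: 3, 6, 7, 8, 1, 2, 4, 5
d = rank(p) − rank(q): 2, 1, -3, -7, 5, 1, -2, 3; Σd² = 102
ρ = 1 − 6Σd² / [n(n²−1)] = 1 − 6×102 / (8×63) = 1 − 612/504 ≈ -0.214

-0.214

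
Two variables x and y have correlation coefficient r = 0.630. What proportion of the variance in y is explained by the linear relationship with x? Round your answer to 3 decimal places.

r² = (0.630)² = 0.397

0.397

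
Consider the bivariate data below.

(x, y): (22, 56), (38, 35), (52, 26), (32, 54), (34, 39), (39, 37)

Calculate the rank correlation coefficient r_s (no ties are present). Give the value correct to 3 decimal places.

-0.943

Rank x: 1, 4, 6, 2, 3, 5
Rank y: 6, 2, 1, 5, 4, 3
d = rank(x) − rank(y): -5, 2, 5, -3, -1, 2; Σd² = 68
ρ = 1 − 6Σd² / [n(n²−1)] = 1 − 6×68 / (6×35) = 1 − 408/210 ≈ -0.943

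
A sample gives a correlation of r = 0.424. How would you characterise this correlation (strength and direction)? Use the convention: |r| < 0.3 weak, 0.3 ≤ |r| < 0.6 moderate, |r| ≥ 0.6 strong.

r = 0.424 > 0 so the relationship is positive.
|r| = 0.424, which falls in the moderate range.

moderate positive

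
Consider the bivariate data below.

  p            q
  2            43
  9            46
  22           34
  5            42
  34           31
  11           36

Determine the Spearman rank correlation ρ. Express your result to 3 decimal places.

-0.829

Rank p: 1, 3, 5, 2, 6, 4
Rank q: 5, 6, 2, 4, 1, 3
d = rank(p) − rank(q): -4, -3, 3, -2, 5, 1; Σd² = 64
ρ = 1 − 6Σd² / [n(n²−1)] = 1 − 6×64 / (6×35) = 1 − 384/210 ≈ -0.829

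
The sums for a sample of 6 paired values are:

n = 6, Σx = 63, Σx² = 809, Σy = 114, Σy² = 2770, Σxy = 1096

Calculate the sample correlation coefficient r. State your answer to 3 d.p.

-0.338

r = (nΣxy − ΣxΣy) / √[(nΣx² − (Σx)²)(nΣy² − (Σy)²)]
Numerator: 6×1096 − 63×114 = -606
Denominator: √[(4854 − 3969)(16620 − 12996)] = √[885 × 3624] = 1790.8769
r = -606 / 1790.8769 ≈ -0.338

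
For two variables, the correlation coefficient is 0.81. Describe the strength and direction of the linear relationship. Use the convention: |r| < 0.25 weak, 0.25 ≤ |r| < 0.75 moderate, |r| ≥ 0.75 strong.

strong positive

r = 0.81 > 0 so the relationship is positive.
|r| = 0.81, which falls in the strong range.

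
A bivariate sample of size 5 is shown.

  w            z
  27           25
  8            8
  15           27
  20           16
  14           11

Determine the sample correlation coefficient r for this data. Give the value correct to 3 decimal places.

n = 5, Σw = 84, Σz = 87, Σw² = 1614, Σz² = 1795, Σwz = 1618
nΣwz − ΣwΣz = 8090 − 7308 = 782
nΣw² − (Σw)² = 8070 − 7056 = 1014; nΣz² − (Σz)² = 8975 − 7569 = 1406
r = 782 / √(1014 × 1406) = 782 / 1194.0201 ≈ 0.655

0.655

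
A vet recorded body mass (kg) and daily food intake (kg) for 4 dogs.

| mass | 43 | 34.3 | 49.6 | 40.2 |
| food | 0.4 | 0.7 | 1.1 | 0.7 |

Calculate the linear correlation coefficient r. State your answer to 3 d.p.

n = 4, Σx = 167.1, Σy = 2.9, Σx² = 7101.69, Σy² = 2.35, Σxy = 123.91
nΣxy − ΣxΣy = 495.64 − 484.59 = 11.05
nΣx² − (Σx)² = 28406.76 − 27922.41 = 484.35; nΣy² − (Σy)² = 9.4 − 8.41 = 0.99
r = 11.05 / √(484.35 × 0.99) = 11.05 / 21.8976 ≈ 0.505

0.505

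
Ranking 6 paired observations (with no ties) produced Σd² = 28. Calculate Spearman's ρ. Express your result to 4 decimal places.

0.2000

ρ = 1 − 6Σd² / [n(n²−1)] = 1 − 6×28 / (6×35)
  = 1 − 168/210 = 1 − 0.80000 ≈ 0.2000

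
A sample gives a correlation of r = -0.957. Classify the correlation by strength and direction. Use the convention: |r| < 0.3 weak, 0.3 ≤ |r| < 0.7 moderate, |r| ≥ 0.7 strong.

strong negative

r = -0.957 < 0 so the relationship is negative.
|r| = 0.957, which falls in the strong range.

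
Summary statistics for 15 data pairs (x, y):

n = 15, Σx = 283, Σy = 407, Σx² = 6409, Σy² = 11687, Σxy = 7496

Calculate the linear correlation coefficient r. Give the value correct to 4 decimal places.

r = (nΣxy − ΣxΣy) / √[(nΣx² − (Σx)²)(nΣy² − (Σy)²)]
Numerator: 15×7496 − 283×407 = -2741
Denominator: √[(96135 − 80089)(175305 − 165649)] = √[16046 × 9656] = 12447.4968
r = -2741 / 12447.4968 ≈ -0.2202

-0.2202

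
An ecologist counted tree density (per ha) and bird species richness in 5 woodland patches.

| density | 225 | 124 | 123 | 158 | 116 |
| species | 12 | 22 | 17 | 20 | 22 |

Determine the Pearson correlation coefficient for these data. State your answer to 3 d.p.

-0.841

n = 5, Σx = 746, Σy = 93, Σx² = 119550, Σy² = 1801, Σxy = 13231
nΣxy − ΣxΣy = 66155 − 69378 = -3223
nΣx² − (Σx)² = 597750 − 556516 = 41234; nΣy² − (Σy)² = 9005 − 8649 = 356
r = -3223 / √(41234 × 356) = -3223 / 3831.3580 ≈ -0.841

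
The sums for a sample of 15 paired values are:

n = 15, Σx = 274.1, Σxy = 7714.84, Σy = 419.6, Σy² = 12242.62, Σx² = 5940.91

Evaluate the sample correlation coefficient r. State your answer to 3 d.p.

0.069

r = (nΣxy − ΣxΣy) / √[(nΣx² − (Σx)²)(nΣy² − (Σy)²)]
Numerator: 15×7714.84 − 274.1×419.6 = 710.24
Denominator: √[(89113.65 − 75130.81)(183639.3 − 176064.16)] = √[13982.84 × 7575.14] = 10291.8400
r = 710.24 / 10291.8400 ≈ 0.069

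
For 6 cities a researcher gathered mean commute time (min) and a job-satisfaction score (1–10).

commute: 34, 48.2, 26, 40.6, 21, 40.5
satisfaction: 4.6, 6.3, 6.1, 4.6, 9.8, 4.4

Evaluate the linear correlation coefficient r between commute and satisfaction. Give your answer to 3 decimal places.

-0.629

n = 6, Σx = 210.3, Σy = 35.8, Σx² = 7884.85, Σy² = 234.62, Σxy = 1189.42
nΣxy − ΣxΣy = 7136.52 − 7528.74 = -392.22
nΣx² − (Σx)² = 47309.1 − 44226.09 = 3083.01; nΣy² − (Σy)² = 1407.72 − 1281.64 = 126.08
r = -392.22 / √(3083.01 × 126.08) = -392.22 / 623.4628 ≈ -0.629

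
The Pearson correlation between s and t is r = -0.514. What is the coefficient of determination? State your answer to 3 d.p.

r² = (-0.514)² = 0.264

0.264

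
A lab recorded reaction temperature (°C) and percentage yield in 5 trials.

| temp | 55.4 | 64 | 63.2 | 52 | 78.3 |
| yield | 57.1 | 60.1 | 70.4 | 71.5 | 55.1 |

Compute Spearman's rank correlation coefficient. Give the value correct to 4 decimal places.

Rank temp: 2, 4, 3, 1, 5
Rank yield: 2, 3, 4, 5, 1
d = rank(temp) − rank(yield): 0, 1, -1, -4, 4; Σd² = 34
ρ = 1 − 6Σd² / [n(n²−1)] = 1 − 6×34 / (5×24) = 1 − 204/120 ≈ -0.7000

-0.7000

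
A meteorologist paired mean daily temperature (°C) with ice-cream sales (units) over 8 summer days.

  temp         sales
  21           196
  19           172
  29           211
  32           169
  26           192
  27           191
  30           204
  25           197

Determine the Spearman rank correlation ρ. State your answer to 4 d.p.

Rank temp: 2, 1, 6, 8, 4, 5, 7, 3
Rank sales: 5, 2, 8, 1, 4, 3, 7, 6
d = rank(temp) − rank(sales): -3, -1, -2, 7, 0, 2, 0, -3; Σd² = 76
ρ = 1 − 6Σd² / [n(n²−1)] = 1 − 6×76 / (8×63) = 1 − 456/504 ≈ 0.0952

0.0952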